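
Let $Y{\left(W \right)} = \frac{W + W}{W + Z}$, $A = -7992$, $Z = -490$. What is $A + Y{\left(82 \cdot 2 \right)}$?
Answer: $- \frac{1302860}{163} \approx -7993.0$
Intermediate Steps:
$Y{\left(W \right)} = \frac{2 W}{-490 + W}$ ($Y{\left(W \right)} = \frac{W + W}{W - 490} = \frac{2 W}{-490 + W}$)
$A + Y{\left(82 \cdot 2 \right)} = -7992 + \frac{2 \cdot 82 \cdot 2}{-490 + 82 \cdot 2} = -7992 + 2 \cdot 164 \frac{1}{-490 + 164} = -7992 + 2 \cdot 164 \frac{1}{-326} = -7992 + 2 \cdot 164 \left(- \frac{1}{326}\right) = -7992 - \frac{164}{163} = - \frac{1302860}{163}$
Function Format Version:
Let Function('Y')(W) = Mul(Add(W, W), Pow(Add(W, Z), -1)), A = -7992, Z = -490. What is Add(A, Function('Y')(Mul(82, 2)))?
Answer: Rational(-1302860, 163) ≈ -7993.0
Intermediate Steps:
Function('Y')(W) = Mul(2, W, Pow(Add(-490, W), -1)) (Function('Y')(W) = Mul(Add(W, W), Pow(Add(W, -490), -1)) = Mul(Mul(2, W), Pow(Add(-490, W), -1)) = Mul(2, W, Pow(Add(-490, W), -1)))
Add(A, Function('Y')(Mul(82, 2))) = Add(-7992, Mul(2, Mul(82, 2), Pow(Add(-490, Mul(82, 2)), -1))) = Add(-7992, Mul(2, 164, Pow(Add(-490, 164), -1))) = Add(-7992, Mul(2, 164, Pow(-326, -1))) = Add(-7992, Mul(2, 164, Rational(-1, 326))) = Add(-7992, Rational(-164, 163)) = Rational(-1302860, 163)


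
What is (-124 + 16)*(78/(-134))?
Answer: 4212/67 ≈ 62.866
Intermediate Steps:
(-124 + 16)*(78/(-134)) = -8424*(-1)/134 = -108*(-39/67) = 4212/67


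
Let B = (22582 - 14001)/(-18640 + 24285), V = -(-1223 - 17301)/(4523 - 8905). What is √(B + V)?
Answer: I*√414124508180705/12368195 ≈ 1.6454*I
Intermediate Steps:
V = -9262/2191 (V = -(-18524)/(-4382) = -(-18524)*(-1)/4382 = -1*9262/2191 = -9262/2191 ≈ -4.2273)
B = 8581/5645 ≈ 1.5201
√(B + V) = √(8581/5645 - 9262/2191) = √(-33483019/12368195) = I*√414124508180705/12368195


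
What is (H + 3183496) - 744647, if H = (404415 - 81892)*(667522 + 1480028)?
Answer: 692636707499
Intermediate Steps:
H = 692634268650 (H = 322523*2147550 = 692634268650)
(H + 3183496) - 744647 = (692634268650 + 3183496) - 744647 = 692637452146 - 744647 = 692636707499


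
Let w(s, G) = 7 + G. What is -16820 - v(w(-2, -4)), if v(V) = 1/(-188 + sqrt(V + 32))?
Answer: -593897192/35309 + sqrt(35)/35309 ≈ -16820.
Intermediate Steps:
v(V) = 1/(-188 + sqrt(32 + V))
-16820 - v(w(-2, -4)) = -16820 - 1/(-188 + sqrt(32 + (7 - 4))) = -16820 - 1/(-188 + sqrt(32 + 3)) = -16820 - 1/(-188 + sqrt(35))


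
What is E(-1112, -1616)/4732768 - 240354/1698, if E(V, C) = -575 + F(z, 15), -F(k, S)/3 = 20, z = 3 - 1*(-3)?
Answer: -189590133017/1339373344 ≈ -141.55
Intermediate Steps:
z = 6 (z = 3 + 3 = 6)
F(k, S) = -60 (F(k, S) = -3*20 = -60)
E(V, C) = -635 (E(V, C) = -575 - 60 = -635)
E(-1112, -1616)/4732768 - 240354/1698 = -635/4732768 - 240354/1698 = -635*1/4732768 - 240354*1/1698 = -635/4732768 - 40059/283 = -189590133017/1339373344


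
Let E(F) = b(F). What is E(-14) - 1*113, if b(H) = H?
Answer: -127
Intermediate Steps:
E(F) = F
E(-14) - 1*113 = -14 - 1*113 = -14 - 113 = -127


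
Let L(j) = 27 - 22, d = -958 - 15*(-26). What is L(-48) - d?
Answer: 573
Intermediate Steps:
d = -568 (d = -958 + 390 = -568)
L(j) = 5
L(-48) - d = 5 - 1*(-568) = 5 + 568 = 573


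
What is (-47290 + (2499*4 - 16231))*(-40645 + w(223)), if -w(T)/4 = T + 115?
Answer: 2247889425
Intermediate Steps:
w(T) = -460 - 4*T (w(T) = -4*(T + 115) = -4*(115 + T) = -460 - 4*T)
(-47290 + (2499*4 - 16231))*(-40645 + w(223)) = (-47290 + (2499*4 - 16231))*(-40645 + (-460 - 4*223)) = (-47290 + (9996 - 16231))*(-40645 + (-460 - 892)) = (-47290 - 6235)*(-40645 - 1352) = -53525*(-41997) = 2247889425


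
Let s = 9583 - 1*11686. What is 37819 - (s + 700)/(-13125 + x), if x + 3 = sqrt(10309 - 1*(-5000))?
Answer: 2172431622947/57443025 - 4209*sqrt(21)/19147675 ≈ 37819.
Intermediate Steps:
s = -2103 (s = 9583 - 11686 = -2103)
x = -3 + 27*sqrt(21) (x = -3 + sqrt(10309 - 1*(-5000)) = -3 + sqrt(10309 + 5000) = -3 + sqrt(15309) = -3 + 27*sqrt(21) ≈ 120.73)
37819 - (s + 700)/(-13125 + x) = 37819 - (-2103 + 700)/(-13125 + (-3 + 27*sqrt(21))) = 37819 - (-1403)/(-13128 + 27*sqrt(21)) = 37819 + 1403/(-13128 + 27*sqrt(21))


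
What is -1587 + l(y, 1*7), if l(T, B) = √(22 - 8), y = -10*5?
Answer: -1587 + √14 ≈ -1583.3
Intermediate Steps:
y = -50
l(T, B) = √14
-1587 + l(y, 1*7) = -1587 + √14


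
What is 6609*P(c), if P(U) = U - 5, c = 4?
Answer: -6609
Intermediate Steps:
P(U) = -5 + U
6609*P(c) = 6609*(-5 + 4) = 6609*(-1) = -6609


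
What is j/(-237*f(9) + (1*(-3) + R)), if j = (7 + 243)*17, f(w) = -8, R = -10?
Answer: 4250/1883 ≈ 2.2570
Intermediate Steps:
j = 4250 (j = 250*17 = 4250)
j/(-237*f(9) + (1*(-3) + R)) = 4250/(-237*(-8) + (1*(-3) - 10)) = 4250/(1896 + (-3 - 10)) = 4250/(1896 - 13) = 4250/1883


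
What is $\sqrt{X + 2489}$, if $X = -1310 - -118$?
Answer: $\sqrt{1297} \approx 36.014$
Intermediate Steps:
$X = -1192$ ($X = -1310 + 118 = -1192$)
$\sqrt{X + 2489} = \sqrt{-1192 + 2489} = \sqrt{1297}$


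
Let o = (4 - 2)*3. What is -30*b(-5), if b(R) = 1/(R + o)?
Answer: -30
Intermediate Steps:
o = 6 (o = 2*3 = 6)
b(R) = 1/(6 + R) (b(R) = 1/(R + 6) = 1/(6 + R))
-30*b(-5) = -30/(6 - 5) = -30/1 = -30*1 = -30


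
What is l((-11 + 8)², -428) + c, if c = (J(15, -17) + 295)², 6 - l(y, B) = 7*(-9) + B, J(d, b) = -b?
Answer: 97841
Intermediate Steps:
l(y, B) = 69 - B (l(y, B) = 6 - (7*(-9) + B) = 6 - (-63 + B) = 6 + (63 - B) = 69 - B)
c = 97344 (c = (-1*(-17) + 295)² = (17 + 295)² = 312² = 97344)
l((-11 + 8)², -428) + c = (69 - 1*(-428)) + 97344 = (69 + 428) + 97344 = 497 + 97344 = 97841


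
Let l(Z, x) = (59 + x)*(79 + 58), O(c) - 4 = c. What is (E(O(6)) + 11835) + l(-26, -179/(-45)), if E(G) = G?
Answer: 921283/45 ≈ 20473.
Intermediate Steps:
O(c) = 4 + c
l(Z, x) = 8083 + 137*x (l(Z, x) = (59 + x)*137 = 8083 + 137*x)
(E(O(6)) + 11835) + l(-26, -179/(-45)) = ((4 + 6) + 11835) + (8083 + 137*(-179/(-45))) = (10 + 11835) + (8083 + 137*(-179*(-1/45))) = 11845 + (8083 + 137*(179/45)) = 11845 + (8083 + 24523/45) = 11845 + 388258/45 = 921283/45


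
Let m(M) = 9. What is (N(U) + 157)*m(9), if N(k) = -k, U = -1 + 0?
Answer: 1422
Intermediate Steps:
U = -1
(N(U) + 157)*m(9) = (-1*(-1) + 157)*9 = (1 + 157)*9 = 158*9 = 1422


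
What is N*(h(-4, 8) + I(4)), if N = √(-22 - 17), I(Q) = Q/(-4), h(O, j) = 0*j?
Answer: -I*√39 ≈ -6.245*I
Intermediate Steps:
h(O, j) = 0
I(Q) = -Q/4 (I(Q) = Q*(-¼) = -Q/4)
N = I*√39 (N = √(-39) = I*√39 ≈ 6.245*I)
N*(h(-4, 8) + I(4)) = (I*√39)*(0 - ¼*4) = (I*√39)*(0 - 1) = (I*√39)*(-1) = -I*√39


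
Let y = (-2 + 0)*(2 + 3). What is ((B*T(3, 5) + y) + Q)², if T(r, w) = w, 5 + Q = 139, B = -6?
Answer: 8836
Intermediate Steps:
Q = 134 (Q = -5 + 139 = 134)
y = -10 (y = -2*5 = -10)
((B*T(3, 5) + y) + Q)² = ((-6*5 - 10) + 134)² = ((-30 - 10) + 134)² = (-40 + 134)² = 94² = 8836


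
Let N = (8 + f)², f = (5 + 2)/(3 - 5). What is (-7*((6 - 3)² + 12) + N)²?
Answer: 257049/16 ≈ 16066.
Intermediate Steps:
f = -7/2 (f = 7/(-2) = 7*(-½) = -7/2 ≈ -3.5000)
N = 81/4 (N = (8 - 7/2)² = (9/2)² = 81/4 ≈ 20.250)
(-7*((6 - 3)² + 12) + N)² = (-7*((6 - 3)² + 12) + 81/4)² = (-7*(3² + 12) + 81/4)² = (-7*(9 + 12) + 81/4)² = (-7*21 + 81/4)² = (-147 + 81/4)² = (-507/4)² = 257049/16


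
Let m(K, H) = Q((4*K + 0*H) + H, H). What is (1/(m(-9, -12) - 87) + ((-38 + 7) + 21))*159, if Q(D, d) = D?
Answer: -71603/45 ≈ -1591.2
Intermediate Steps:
m(K, H) = H + 4*K (m(K, H) = (4*K + 0*H) + H = (4*K + 0) + H = 4*K + H = H + 4*K)
(1/(m(-9, -12) - 87) + ((-38 + 7) + 21))*159 = (1/((-12 + 4*(-9)) - 87) + ((-38 + 7) + 21))*159 = (1/((-12 - 36) - 87) + (-31 + 21))*159 = (1/(-48 - 87) - 10)*159 = (1/(-135) - 10)*159 = (-1/135 - 10)*159 = -1351/135*159 = -71603/45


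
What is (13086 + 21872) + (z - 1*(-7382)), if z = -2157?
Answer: 40183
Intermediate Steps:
(13086 + 21872) + (z - 1*(-7382)) = (13086 + 21872) + (-2157 - 1*(-7382)) = 34958 + (-2157 + 7382) = 34958 + 5225 = 40183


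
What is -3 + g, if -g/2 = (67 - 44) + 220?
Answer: -489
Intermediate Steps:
g = -486 (g = -2*((67 - 44) + 220) = -2*(23 + 220) = -2*243 = -486)
-3 + g = -3 - 486 = -489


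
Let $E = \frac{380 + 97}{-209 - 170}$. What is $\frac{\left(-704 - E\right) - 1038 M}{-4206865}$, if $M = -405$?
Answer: $- \frac{159061471}{1594401835} \approx -0.099762$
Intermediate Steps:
$E = - \frac{477}{379}$ ($E = \frac{477}{-379} = 477 \left(- \frac{1}{379}\right) = - \frac{477}{379} \approx -1.2586$)
$\frac{\left(-704 - E\right) - 1038 M}{-4206865} = \frac{\left(-704 - - \frac{477}{379}\right) - -420390}{-4206865} = \left(\left(-704 + \frac{477}{379}\right) + 420390\right) \left(- \frac{1}{4206865}\right) = \left(- \frac{266339}{379} + 420390\right) \left(- \frac{1}{4206865}\right) = \frac{159061471}{379} \left(- \frac{1}{4206865}\right) = - \frac{159061471}{1594401835}$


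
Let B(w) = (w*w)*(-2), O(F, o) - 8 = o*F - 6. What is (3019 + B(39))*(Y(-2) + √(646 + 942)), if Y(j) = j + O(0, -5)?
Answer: -46*√397 ≈ -916.54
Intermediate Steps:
O(F, o) = 2 + F*o (O(F, o) = 8 + (o*F - 6) = 8 + (F*o - 6) = 8 + (-6 + F*o) = 2 + F*o)
Y(j) = 2 + j (Y(j) = j + (2 + 0*(-5)) = j + (2 + 0) = j + 2 = 2 + j)
B(w) = -2*w² (B(w) = w²*(-2) = -2*w²)
(3019 + B(39))*(Y(-2) + √(646 + 942)) = (3019 - 2*39²)*((2 - 2) + √(646 + 942)) = (3019 - 2*1521)*(0 + √1588) = (3019 - 3042)*(0 + 2*√397) = -46*√397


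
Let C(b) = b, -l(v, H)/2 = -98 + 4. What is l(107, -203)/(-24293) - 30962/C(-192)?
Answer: 376061885/2332128 ≈ 161.25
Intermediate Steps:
l(v, H) = 188 (l(v, H) = -2*(-98 + 4) = -2*(-94) = 188)
l(107, -203)/(-24293) - 30962/C(-192) = 188/(-24293) - 30962/(-192) = 188*(-1/24293) - 30962*(-1/192) = -188/24293 + 15481/96 = 376061885/2332128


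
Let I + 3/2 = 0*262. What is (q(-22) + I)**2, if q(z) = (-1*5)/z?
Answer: 196/121 ≈ 1.6198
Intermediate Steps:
q(z) = -5/z
I = -3/2 (I = -3/2 + 0*262 = -3/2 + 0 = -3/2 ≈ -1.5000)
(q(-22) + I)**2 = (-5/(-22) - 3/2)**2 = (-5*(-1/22) - 3/2)**2 = (5/22 - 3/2)**2 = (-14/11)**2 = 196/121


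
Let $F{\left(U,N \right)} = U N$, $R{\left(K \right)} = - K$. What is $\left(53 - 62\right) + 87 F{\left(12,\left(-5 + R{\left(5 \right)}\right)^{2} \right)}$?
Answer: $104391$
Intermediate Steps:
$F{\left(U,N \right)} = N U$
$\left(53 - 62\right) + 87 F{\left(12,\left(-5 + R{\left(5 \right)}\right)^{2} \right)} = \left(53 - 62\right) + 87 \left(-5 - 5\right)^{2} \cdot 12 = -9 + 87 \left(-5 - 5\right)^{2} \cdot 12 = -9 + 87 \left(-10\right)^{2} \cdot 12 = -9 + 87 \cdot 100 \cdot 12 = -9 + 87 \cdot 1200 = -9 + 104400 = 104391$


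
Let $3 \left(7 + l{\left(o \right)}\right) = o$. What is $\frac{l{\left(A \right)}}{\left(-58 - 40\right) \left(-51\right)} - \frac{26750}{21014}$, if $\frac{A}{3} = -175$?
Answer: $- \frac{100234}{76551} \approx -1.3094$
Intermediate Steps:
$A = -525$ ($A = 3 \left(-175\right) = -525$)
$l{\left(o \right)} = -7 + \frac{o}{3}$
$\frac{l{\left(A \right)}}{\left(-58 - 40\right) \left(-51\right)} - \frac{26750}{21014} = \frac{-7 + \frac{1}{3} \left(-525\right)}{\left(-58 - 40\right) \left(-51\right)} - \frac{26750}{21014} = \frac{-7 - 175}{\left(-98\right) \left(-51\right)} - \frac{13375}{10507} = - \frac{182}{4998} - \frac{13375}{10507} = \left(-182\right) \frac{1}{4998} - \frac{13375}{10507} = - \frac{13}{357} - \frac{13375}{10507} = - \frac{100234}{76551}$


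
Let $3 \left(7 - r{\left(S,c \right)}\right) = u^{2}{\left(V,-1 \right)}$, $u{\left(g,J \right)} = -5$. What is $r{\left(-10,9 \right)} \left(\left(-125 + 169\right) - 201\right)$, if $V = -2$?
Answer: $\frac{628}{3} \approx 209.33$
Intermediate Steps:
$r{\left(S,c \right)} = - \frac{4}{3}$ ($r{\left(S,c \right)} = 7 - \frac{\left(-5\right)^{2}}{3} = 7 - \frac{25}{3} = - \frac{4}{3}$)
$r{\left(-10,9 \right)} \left(\left(-125 + 169\right) - 201\right) = - \frac{4 \left(\left(-125 + 169\right) - 201\right)}{3} = - \frac{4 \left(44 - 201\right)}{3} = \left(- \frac{4}{3}\right) \left(-157\right) = \frac{628}{3}$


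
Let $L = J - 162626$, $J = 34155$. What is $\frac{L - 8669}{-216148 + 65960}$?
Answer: $\frac{34285}{37547} \approx 0.91312$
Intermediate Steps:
$L = -128471$ ($L = 34155 - 162626 = -128471$)
$\frac{L - 8669}{-216148 + 65960} = \frac{-128471 - 8669}{-216148 + 65960} = - \frac{137140}{-150188} = \left(-137140\right) \left(- \frac{1}{150188}\right) = \frac{34285}{37547}$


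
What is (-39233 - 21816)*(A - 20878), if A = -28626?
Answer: 3022169696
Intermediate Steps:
(-39233 - 21816)*(A - 20878) = (-39233 - 21816)*(-28626 - 20878) = -61049*(-49504) = 3022169696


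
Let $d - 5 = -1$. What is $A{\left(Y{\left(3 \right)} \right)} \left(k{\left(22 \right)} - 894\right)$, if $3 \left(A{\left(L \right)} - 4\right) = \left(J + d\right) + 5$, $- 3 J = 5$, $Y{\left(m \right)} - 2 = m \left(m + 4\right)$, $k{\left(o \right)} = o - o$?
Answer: $- \frac{17284}{3} \approx -5761.3$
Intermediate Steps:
$k{\left(o \right)} = 0$
$d = 4$ ($d = 5 - 1 = 4$)
$Y{\left(m \right)} = 2 + m \left(4 + m\right)$ ($Y{\left(m \right)} = 2 + m \left(m + 4\right) = 2 + m \left(4 + m\right)$)
$J = - \frac{5}{3}$ ($J = \left(- \frac{1}{3}\right) 5 = - \frac{5}{3} \approx -1.6667$)
$A{\left(L \right)} = \frac{58}{9}$ ($A{\left(L \right)} = 4 + \frac{\left(- \frac{5}{3} + 4\right) + 5}{3} = 4 + \frac{\frac{7}{3} + 5}{3} = 4 + \frac{1}{3} \cdot \frac{22}{3} = 4 + \frac{22}{9} = \frac{58}{9}$)
$A{\left(Y{\left(3 \right)} \right)} \left(k{\left(22 \right)} - 894\right) = \frac{58 \left(0 - 894\right)}{9} = \frac{58}{9} \left(-894\right) = - \frac{17284}{3}$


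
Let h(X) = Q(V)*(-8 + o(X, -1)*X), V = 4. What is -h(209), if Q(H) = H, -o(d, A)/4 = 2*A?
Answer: -6656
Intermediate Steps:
o(d, A) = -8*A
h(X) = -32 + 32*X (h(X) = 4*(-8 + (-8*(-1))*X) = 4*(-8 + 8*X) = -32 + 32*X)
-h(209) = -(-32 + 32*209) = -(-32 + 6688) = -1*6656 = -6656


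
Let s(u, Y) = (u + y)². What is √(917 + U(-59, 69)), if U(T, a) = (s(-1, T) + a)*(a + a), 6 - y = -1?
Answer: √15407 ≈ 124.12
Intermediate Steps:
y = 7 (y = 6 - 1*(-1) = 6 + 1 = 7)
s(u, Y) = (7 + u)² (s(u, Y) = (u + 7)² = (7 + u)²)
U(T, a) = 2*a*(36 + a) (U(T, a) = ((7 - 1)² + a)*(a + a) = (6² + a)*(2*a) = (36 + a)*(2*a) = 2*a*(36 + a))
√(917 + U(-59, 69)) = √(917 + 2*69*(36 + 69)) = √(917 + 2*69*105) = √(917 + 14490) = √15407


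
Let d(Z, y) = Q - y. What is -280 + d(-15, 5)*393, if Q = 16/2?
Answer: 899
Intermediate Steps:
Q = 8 (Q = 16*(½) = 8)
d(Z, y) = 8 - y
-280 + d(-15, 5)*393 = -280 + (8 - 1*5)*393 = -280 + (8 - 5)*393 = -280 + 3*393 = -280 + 1179 = 899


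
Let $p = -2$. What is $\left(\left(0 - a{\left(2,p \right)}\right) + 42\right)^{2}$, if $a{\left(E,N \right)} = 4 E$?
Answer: $1156$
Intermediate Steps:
$\left(\left(0 - a{\left(2,p \right)}\right) + 42\right)^{2} = \left(\left(0 - 4 \cdot 2\right) + 42\right)^{2} = \left(\left(0 - 8\right) + 42\right)^{2} = \left(-8 + 42\right)^{2} = 34^{2} = 1156$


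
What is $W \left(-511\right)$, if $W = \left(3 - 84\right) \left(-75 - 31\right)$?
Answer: $-4387446$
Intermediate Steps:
$W = 8586$ ($W = \left(-81\right) \left(-106\right) = 8586$)
$W \left(-511\right) = 8586 \left(-511\right) = -4387446$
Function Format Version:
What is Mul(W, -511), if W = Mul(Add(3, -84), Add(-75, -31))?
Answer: -4387446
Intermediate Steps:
W = 8586 (W = Mul(-81, -106) = 8586)
Mul(W, -511) = Mul(8586, -511) = -4387446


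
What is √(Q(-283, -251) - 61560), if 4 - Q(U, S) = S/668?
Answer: I*√6866899219/334 ≈ 248.1*I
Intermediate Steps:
Q(U, S) = 4 - S/668
√(Q(-283, -251) - 61560) = √((4 - 1/668*(-251)) - 61560) = √((4 + 251/668) - 61560) = √(2923/668 - 61560) = √(-41119157/668) = I*√6866899219/334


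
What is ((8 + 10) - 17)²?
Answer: 1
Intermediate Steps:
((8 + 10) - 17)² = (18 - 17)² = 1² = 1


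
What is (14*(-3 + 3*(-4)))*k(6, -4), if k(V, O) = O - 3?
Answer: 1470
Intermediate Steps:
k(V, O) = -3 + O
(14*(-3 + 3*(-4)))*k(6, -4) = (14*(-3 + 3*(-4)))*(-3 - 4) = (14*(-3 - 12))*(-7) = (14*(-15))*(-7) = -210*(-7) = 1470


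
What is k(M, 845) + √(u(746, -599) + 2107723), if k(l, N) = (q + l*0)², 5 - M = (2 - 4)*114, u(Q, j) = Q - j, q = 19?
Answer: 361 + 2*√527267 ≈ 1813.3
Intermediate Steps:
M = 233 (M = 5 - (2 - 4)*114 = 5 - (-2)*114 = 5 - 1*(-228) = 5 + 228 = 233)
k(l, N) = 361 (k(l, N) = (19 + l*0)² = (19 + 0)² = 19² = 361)
k(M, 845) + √(u(746, -599) + 2107723) = 361 + √((746 - 1*(-599)) + 2107723) = 361 + √((746 + 599) + 2107723) = 361 + √(1345 + 2107723) = 361 + √2109068 = 361 + 2*√527267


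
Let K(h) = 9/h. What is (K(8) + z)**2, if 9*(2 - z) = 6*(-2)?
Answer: 11449/576 ≈ 19.877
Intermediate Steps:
z = 10/3 (z = 2 - 2*(-2)/3 = 2 - 1/9*(-12) = 2 + 4/3 = 10/3 ≈ 3.3333)
(K(8) + z)**2 = (9/8 + 10/3)**2 = (107/24)**2 = 11449/576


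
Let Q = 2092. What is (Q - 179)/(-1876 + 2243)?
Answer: 1913/367 ≈ 5.2125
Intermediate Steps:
(Q - 179)/(-1876 + 2243) = (2092 - 179)/(-1876 + 2243) = 1913/367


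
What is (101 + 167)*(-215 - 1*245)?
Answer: -123280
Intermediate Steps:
(101 + 167)*(-215 - 1*245) = 268*(-215 - 245) = 268*(-460) = -123280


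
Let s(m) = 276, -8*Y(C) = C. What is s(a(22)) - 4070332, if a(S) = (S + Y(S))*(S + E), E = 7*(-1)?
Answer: -4070056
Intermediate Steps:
E = -7
Y(C) = -C/8
a(S) = 7*S*(-7 + S)/8 (a(S) = (S - S/8)*(S - 7) = (7*S/8)*(-7 + S) = 7*S*(-7 + S)/8)
s(a(22)) - 4070332 = 276 - 4070332 = -4070056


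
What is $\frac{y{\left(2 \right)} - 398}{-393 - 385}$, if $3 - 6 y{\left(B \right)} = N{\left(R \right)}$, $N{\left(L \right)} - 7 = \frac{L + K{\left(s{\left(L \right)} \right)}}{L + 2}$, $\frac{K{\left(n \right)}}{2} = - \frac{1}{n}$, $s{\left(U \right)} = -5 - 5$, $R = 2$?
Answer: $\frac{47851}{93360} \approx 0.51254$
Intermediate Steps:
$s{\left(U \right)} = -10$ ($s{\left(U \right)} = -5 - 5 = -10$)
$K{\left(n \right)} = - \frac{2}{n}$ ($K{\left(n \right)} = 2 \left(- \frac{1}{n}\right) = - \frac{2}{n}$)
$N{\left(L \right)} = 7 + \frac{\frac{1}{5} + L}{2 + L}$ ($N{\left(L \right)} = 7 + \frac{L - \frac{2}{-10}}{L + 2} = 7 + \frac{L - - \frac{1}{5}}{2 + L} = 7 + \frac{L + \frac{1}{5}}{2 + L} = 7 + \frac{\frac{1}{5} + L}{2 + L}$)
$y{\left(B \right)} = - \frac{91}{120}$ ($y{\left(B \right)} = \frac{1}{2} - \frac{\frac{1}{5} \frac{1}{2 + 2} \left(71 + 40 \cdot 2\right)}{6} = \frac{1}{2} - \frac{\frac{1}{5} \cdot \frac{1}{4} \left(71 + 80\right)}{6} = \frac{1}{2} - \frac{\frac{1}{5} \cdot \frac{1}{4} \cdot 151}{6} = \frac{1}{2} - \frac{151}{120} = - \frac{91}{120}$)
$\frac{y{\left(2 \right)} - 398}{-393 - 385} = \frac{- \frac{91}{120} - 398}{-393 - 385} = - \frac{47851}{120 \left(-778\right)} = \left(- \frac{47851}{120}\right) \left(- \frac{1}{778}\right) = \frac{47851}{93360}$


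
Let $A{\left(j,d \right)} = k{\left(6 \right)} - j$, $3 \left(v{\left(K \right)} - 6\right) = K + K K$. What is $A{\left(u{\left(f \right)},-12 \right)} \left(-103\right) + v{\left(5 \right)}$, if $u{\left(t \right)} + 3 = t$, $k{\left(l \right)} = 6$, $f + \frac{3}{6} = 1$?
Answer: $- \frac{1719}{2} \approx -859.5$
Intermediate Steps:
$f = \frac{1}{2}$ ($f = - \frac{1}{2} + 1 = \frac{1}{2} \approx 0.5$)
$v{\left(K \right)} = 6 + \frac{K}{3} + \frac{K^{2}}{3}$ ($v{\left(K \right)} = 6 + \frac{K + K K}{3} = 6 + \frac{K + K^{2}}{3} = 6 + \left(\frac{K}{3} + \frac{K^{2}}{3}\right) = 6 + \frac{K}{3} + \frac{K^{2}}{3}$)
$u{\left(t \right)} = -3 + t$
$A{\left(j,d \right)} = 6 - j$
$A{\left(u{\left(f \right)},-12 \right)} \left(-103\right) + v{\left(5 \right)} = \left(6 - \left(-3 + \frac{1}{2}\right)\right) \left(-103\right) + \left(6 + \frac{1}{3} \cdot 5 + \frac{5^{2}}{3}\right) = \left(6 - - \frac{5}{2}\right) \left(-103\right) + \left(6 + \frac{5}{3} + \frac{1}{3} \cdot 25\right) = \left(6 + \frac{5}{2}\right) \left(-103\right) + \left(6 + \frac{5}{3} + \frac{25}{3}\right) = \frac{17}{2} \left(-103\right) + 16 = - \frac{1751}{2} + 16 = - \frac{1719}{2}$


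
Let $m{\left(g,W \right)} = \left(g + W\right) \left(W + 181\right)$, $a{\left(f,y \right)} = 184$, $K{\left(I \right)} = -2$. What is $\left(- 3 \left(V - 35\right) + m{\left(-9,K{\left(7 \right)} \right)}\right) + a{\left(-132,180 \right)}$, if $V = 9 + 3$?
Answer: $-1716$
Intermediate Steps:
$V = 12$
$m{\left(g,W \right)} = \left(181 + W\right) \left(W + g\right)$ ($m{\left(g,W \right)} = \left(W + g\right) \left(181 + W\right) = \left(181 + W\right) \left(W + g\right)$)
$\left(- 3 \left(V - 35\right) + m{\left(-9,K{\left(7 \right)} \right)}\right) + a{\left(-132,180 \right)} = \left(- 3 \left(12 - 35\right) + \left(\left(-2\right)^{2} + 181 \left(-2\right) + 181 \left(-9\right) - -18\right)\right) + 184 = \left(\left(-3\right) \left(-23\right) + \left(4 - 362 - 1629 + 18\right)\right) + 184 = \left(69 - 1969\right) + 184 = -1900 + 184 = -1716$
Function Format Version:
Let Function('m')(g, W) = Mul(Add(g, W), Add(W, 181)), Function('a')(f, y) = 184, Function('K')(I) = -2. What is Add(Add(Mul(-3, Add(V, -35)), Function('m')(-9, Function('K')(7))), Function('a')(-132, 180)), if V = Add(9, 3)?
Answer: -1716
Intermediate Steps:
V = 12
Function('m')(g, W) = Mul(Add(181, W), Add(W, g)) (Function('m')(g, W) = Mul(Add(W, g), Add(181, W)) = Mul(Add(181, W), Add(W, g)))
Add(Add(Mul(-3, Add(V, -35)), Function('m')(-9, Function('K')(7))), Function('a')(-132, 180)) = Add(Add(Mul(-3, Add(12, -35)), Add(Pow(-2, 2), Mul(181, -2), Mul(181, -9), Mul(-2, -9))), 184) = Add(Add(Mul(-3, -23), Add(4, -362, -1629, 18)), 184) = Add(Add(69, -1969), 184) = Add(-1900, 184) = -1716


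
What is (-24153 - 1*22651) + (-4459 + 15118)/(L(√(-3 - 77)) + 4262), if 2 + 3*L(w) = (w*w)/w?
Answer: (-187216*√5 + 598310359*I)/(4*(√5 - 3196*I)) ≈ -46802.0 - 0.00175*I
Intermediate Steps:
L(w) = -⅔ + w/3 (L(w) = -⅔ + ((w*w)/w)/3 = -⅔ + (w²/w)/3 = -⅔ + w/3)
(-24153 - 1*22651) + (-4459 + 15118)/(L(√(-3 - 77)) + 4262) = (-24153 - 1*22651) + (-4459 + 15118)/((-⅔ + √(-3 - 77)/3) + 4262) = (-24153 - 22651) + 10659/((-⅔ + √(-80)/3) + 4262) = -46804 + 10659/((-⅔ + (4*I*√5)/3) + 4262) = -46804 + 10659/((-⅔ + 4*I*√5/3) + 4262) = -46804 + 10659/(12784/3 + 4*I*√5/3)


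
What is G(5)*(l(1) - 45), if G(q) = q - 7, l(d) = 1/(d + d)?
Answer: 89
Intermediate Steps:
l(d) = 1/(2*d)
G(q) = -7 + q
G(5)*(l(1) - 45) = (-7 + 5)*((½)/1 - 45) = -2*((½)*1 - 45) = -2*(½ - 45) = -2*(-89/2) = 89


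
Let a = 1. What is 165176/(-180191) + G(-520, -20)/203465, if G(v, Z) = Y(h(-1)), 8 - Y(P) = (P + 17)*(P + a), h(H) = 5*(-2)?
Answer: -3054067389/3332960165 ≈ -0.91632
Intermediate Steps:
h(H) = -10
Y(P) = 8 - (1 + P)*(17 + P) (Y(P) = 8 - (P + 17)*(P + 1) = 8 - (17 + P)*(1 + P) = 8 - (1 + P)*(17 + P))
G(v, Z) = 71 (G(v, Z) = -9 - 1*(-10)² - 18*(-10) = -9 - 1*100 + 180 = -9 - 100 + 180 = 71)
165176/(-180191) + G(-520, -20)/203465 = 165176/(-180191) + 71/203465 = 165176*(-1/180191) + 71*(1/203465) = -15016/16381 + 71/203465 = -3054067389/3332960165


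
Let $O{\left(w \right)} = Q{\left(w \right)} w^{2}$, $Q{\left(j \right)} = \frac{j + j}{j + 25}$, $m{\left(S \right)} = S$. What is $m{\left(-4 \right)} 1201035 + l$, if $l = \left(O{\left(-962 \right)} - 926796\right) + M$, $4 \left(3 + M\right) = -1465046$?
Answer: $- \frac{7865045225}{1874} \approx -4.1969 \cdot 10^{6}$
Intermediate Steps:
$M = - \frac{732529}{2}$ ($M = -3 + \frac{1}{4} \left(-1465046\right) = -3 - \frac{732523}{2} = - \frac{732529}{2} \approx -3.6626 \cdot 10^{5}$)
$Q{\left(j \right)} = \frac{2 j}{25 + j}$
$O{\left(w \right)} = \frac{2 w^{3}}{25 + w}$ ($O{\left(w \right)} = \frac{2 w}{25 + w} w^{2} = \frac{2 w^{3}}{25 + w}$)
$l = \frac{1137913135}{1874}$ ($l = \left(\frac{2 \left(-962\right)^{3}}{25 - 962} - 926796\right) - \frac{732529}{2} = \left(2 \left(-890277128\right) \frac{1}{-937} - 926796\right) - \frac{732529}{2} = \left(2 \left(-890277128\right) \left(- \frac{1}{937}\right) - 926796\right) - \frac{732529}{2} = \left(\frac{1780554256}{937} - 926796\right) - \frac{732529}{2} = \frac{912146404}{937} - \frac{732529}{2} = \frac{1137913135}{1874} \approx 6.0721 \cdot 10^{5}$)
$m{\left(-4 \right)} 1201035 + l = \left(-4\right) 1201035 + \frac{1137913135}{1874} = -4804140 + \frac{1137913135}{1874} = - \frac{7865045225}{1874}$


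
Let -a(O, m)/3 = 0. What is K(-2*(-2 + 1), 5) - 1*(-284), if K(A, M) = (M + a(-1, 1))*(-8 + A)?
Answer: 254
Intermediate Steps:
a(O, m) = 0 (a(O, m) = -3*0 = 0)
K(A, M) = M*(-8 + A) (K(A, M) = (M + 0)*(-8 + A) = M*(-8 + A))
K(-2*(-2 + 1), 5) - 1*(-284) = 5*(-8 - 2*(-2 + 1)) - 1*(-284) = 5*(-8 - 2*(-1)) + 284 = 5*(-8 + 2) + 284 = 5*(-6) + 284 = -30 + 284 = 254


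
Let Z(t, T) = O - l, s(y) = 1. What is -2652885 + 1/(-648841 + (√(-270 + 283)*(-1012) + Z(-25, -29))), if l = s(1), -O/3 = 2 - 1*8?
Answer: -12690415120654703/4783628058 + 23*√13/9567256116 ≈ -2.6529e+6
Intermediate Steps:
O = 18 (O = -3*(2 - 1*8) = -3*(2 - 8) = -3*(-6) = 18)
l = 1
Z(t, T) = 17 (Z(t, T) = 18 - 1*1 = 18 - 1 = 17)
-2652885 + 1/(-648841 + (√(-270 + 283)*(-1012) + Z(-25, -29))) = -2652885 + 1/(-648841 + (√(-270 + 283)*(-1012) + 17)) = -2652885 + 1/(-648841 + (√13*(-1012) + 17)) = -2652885 + 1/(-648841 + (-1012*√13 + 17)) = -2652885 + 1/(-648841 + (17 - 1012*√13)) = -2652885 + 1/(-648824 - 1012*√13)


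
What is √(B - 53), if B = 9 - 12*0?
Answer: 2*I*√11 ≈ 6.6332*I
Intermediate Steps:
B = 9 (B = 9 + 0 = 9)
√(B - 53) = √(9 - 53) = √(-44) = 2*I*√11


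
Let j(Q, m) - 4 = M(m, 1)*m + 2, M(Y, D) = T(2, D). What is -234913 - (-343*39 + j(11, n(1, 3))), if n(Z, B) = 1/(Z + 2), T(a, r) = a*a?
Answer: -664630/3 ≈ -2.2154e+5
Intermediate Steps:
T(a, r) = a²
n(Z, B) = 1/(2 + Z)
M(Y, D) = 4 (M(Y, D) = 2² = 4)
j(Q, m) = 6 + 4*m (j(Q, m) = 4 + (4*m + 2) = 4 + (2 + 4*m) = 6 + 4*m)
-234913 - (-343*39 + j(11, n(1, 3))) = -234913 - (-343*39 + (6 + 4/(2 + 1))) = -234913 - (-13377 + (6 + 4/3)) = -234913 - (-13377 + 22/3) = -234913 - 1*(-40109/3) = -234913 + 40109/3 = -664630/3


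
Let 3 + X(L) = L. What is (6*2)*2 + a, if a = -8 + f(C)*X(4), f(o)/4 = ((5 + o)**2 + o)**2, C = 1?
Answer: 5492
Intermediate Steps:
X(L) = -3 + L
f(o) = 4*(o + (5 + o)**2)**2 (f(o) = 4*((5 + o)**2 + o)**2 = 4*(o + (5 + o)**2)**2)
a = 5468 (a = -8 + (4*(1 + (5 + 1)**2)**2)*(-3 + 4) = -8 + (4*(1 + 6**2)**2)*1 = -8 + (4*(1 + 36)**2)*1 = -8 + (4*37**2)*1 = -8 + (4*1369)*1 = -8 + 5476*1 = -8 + 5476 = 5468)
(6*2)*2 + a = (6*2)*2 + 5468 = 12*2 + 5468 = 24 + 5468 = 5492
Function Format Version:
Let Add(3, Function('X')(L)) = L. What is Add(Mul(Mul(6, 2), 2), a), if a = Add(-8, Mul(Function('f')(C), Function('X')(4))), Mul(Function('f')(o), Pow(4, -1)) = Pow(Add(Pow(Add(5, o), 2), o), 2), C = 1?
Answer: 5492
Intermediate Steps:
Function('X')(L) = Add(-3, L)
Function('f')(o) = Mul(4, Pow(Add(o, Pow(Add(5, o), 2)), 2)) (Function('f')(o) = Mul(4, Pow(Add(Pow(Add(5, o), 2), o), 2)) = Mul(4, Pow(Add(o, Pow(Add(5, o), 2)), 2)))
a = 5468 (a = Add(-8, Mul(Mul(4, Pow(Add(1, Pow(Add(5, 1), 2)), 2)), Add(-3, 4))) = Add(-8, Mul(Mul(4, Pow(Add(1, Pow(6, 2)), 2)), 1)) = Add(-8, Mul(Mul(4, Pow(Add(1, 36), 2)), 1)) = Add(-8, Mul(Mul(4, Pow(37, 2)), 1)) = Add(-8, Mul(Mul(4, 1369), 1)) = Add(-8, Mul(5476, 1)) = Add(-8, 5476) = 5468)
Add(Mul(Mul(6, 2), 2), a) = Add(Mul(Mul(6, 2), 2), 5468) = Add(Mul(12, 2), 5468) = Add(24, 5468) = 5492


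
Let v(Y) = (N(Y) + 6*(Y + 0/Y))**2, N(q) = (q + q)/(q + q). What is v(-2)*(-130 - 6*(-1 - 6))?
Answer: -10648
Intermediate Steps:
N(q) = 1 (N(q) = (2*q)/((2*q)) = (2*q)*(1/(2*q)) = 1)
v(Y) = (1 + 6*Y)**2 (v(Y) = (1 + 6*(Y + 0/Y))**2 = (1 + 6*(Y + 0))**2 = (1 + 6*Y)**2)
v(-2)*(-130 - 6*(-1 - 6)) = (1 + 6*(-2))**2*(-130 - 6*(-1 - 6)) = (1 - 12)**2*(-130 - 6*(-7)) = (-11)**2*(-130 + 42) = 121*(-88) = -10648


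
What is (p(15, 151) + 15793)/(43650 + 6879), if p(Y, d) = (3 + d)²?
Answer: 39509/50529 ≈ 0.78191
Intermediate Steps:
(p(15, 151) + 15793)/(43650 + 6879) = ((3 + 151)² + 15793)/(43650 + 6879) = (154² + 15793)/50529 = (23716 + 15793)*(1/50529) = 39509*(1/50529) = 39509/50529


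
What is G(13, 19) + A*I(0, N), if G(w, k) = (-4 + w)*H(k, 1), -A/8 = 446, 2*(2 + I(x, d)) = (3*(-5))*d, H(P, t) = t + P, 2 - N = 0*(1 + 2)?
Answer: 60836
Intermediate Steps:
N = 2 (N = 2 - 0*(1 + 2) = 2 - 0*3 = 2 - 1*0 = 2 + 0 = 2)
H(P, t) = P + t
I(x, d) = -2 - 15*d/2 (I(x, d) = -2 + ((3*(-5))*d)/2 = -2 + (-15*d)/2 = -2 - 15*d/2)
A = -3568 (A = -8*446 = -3568)
G(w, k) = (1 + k)*(-4 + w) (G(w, k) = (-4 + w)*(k + 1) = (-4 + w)*(1 + k) = (1 + k)*(-4 + w))
G(13, 19) + A*I(0, N) = (1 + 19)*(-4 + 13) - 3568*(-2 - 15/2*2) = 20*9 - 3568*(-2 - 15) = 180 - 3568*(-17) = 180 + 60656 = 60836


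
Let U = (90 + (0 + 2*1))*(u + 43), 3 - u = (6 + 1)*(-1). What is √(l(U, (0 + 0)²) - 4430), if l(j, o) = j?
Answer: √446 ≈ 21.119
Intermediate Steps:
u = 10 (u = 3 - (6 + 1)*(-1) = 3 - 7*(-1) = 3 - 1*(-7) = 3 + 7 = 10)
U = 4876 (U = (90 + (0 + 2*1))*(10 + 43) = (90 + (0 + 2))*53 = (90 + 2)*53 = 92*53 = 4876)
√(l(U, (0 + 0)²) - 4430) = √(4876 - 4430) = √446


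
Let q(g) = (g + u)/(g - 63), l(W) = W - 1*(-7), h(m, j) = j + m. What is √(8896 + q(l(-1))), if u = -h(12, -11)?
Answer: √28902819/57 ≈ 94.318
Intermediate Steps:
l(W) = 7 + W (l(W) = W + 7 = 7 + W)
u = -1 (u = -(-11 + 12) = -1*1 = -1)
q(g) = (-1 + g)/(-63 + g) (q(g) = (g - 1)/(g - 63) = (-1 + g)/(-63 + g))
√(8896 + q(l(-1))) = √(8896 + (-1 + (7 - 1))/(-63 + (7 - 1))) = √(8896 + (-1 + 6)/(-63 + 6)) = √(8896 + 5/(-57)) = √(8896 - 1/57*5) = √(8896 - 5/57) = √(507067/57) = √28902819/57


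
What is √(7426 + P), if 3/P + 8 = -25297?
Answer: √528354136415/8435 ≈ 86.174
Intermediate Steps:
P = -1/8435 (P = 3/(-8 - 25297) = 3/(-25305) = 3*(-1/25305) = -1/8435 ≈ -0.00011855)
√(7426 + P) = √(7426 - 1/8435) = √(62638309/8435) = √528354136415/8435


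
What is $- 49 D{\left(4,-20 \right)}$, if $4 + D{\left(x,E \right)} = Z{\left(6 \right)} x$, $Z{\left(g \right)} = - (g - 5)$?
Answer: $392$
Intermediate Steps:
$Z{\left(g \right)} = 5 - g$ ($Z{\left(g \right)} = - (-5 + g) = 5 - g$)
$D{\left(x,E \right)} = -4 - x$ ($D{\left(x,E \right)} = -4 + \left(5 - 6\right) x = -4 - x$)
$- 49 D{\left(4,-20 \right)} = - 49 \left(-4 - 4\right) = \left(-49\right) \left(-8\right) = 392$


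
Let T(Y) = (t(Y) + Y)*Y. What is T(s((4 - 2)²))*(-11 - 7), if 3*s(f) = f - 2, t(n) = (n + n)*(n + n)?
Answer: -88/3 ≈ -29.333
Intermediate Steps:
t(n) = 4*n² (t(n) = (2*n)*(2*n) = 4*n²)
s(f) = -⅔ + f/3 (s(f) = (f - 2)/3 = (-2 + f)/3 = -⅔ + f/3)
T(Y) = Y*(Y + 4*Y²) (T(Y) = (4*Y² + Y)*Y = (Y + 4*Y²)*Y = Y*(Y + 4*Y²))
T(s((4 - 2)²))*(-11 - 7) = ((-⅔ + (4 - 2)²/3)²*(1 + 4*(-⅔ + (4 - 2)²/3)))*(-11 - 7) = ((-⅔ + (⅓)*2²)²*(1 + 4*(-⅔ + (⅓)*2²)))*(-18) = ((-⅔ + (⅓)*4)²*(1 + 4*(-⅔ + (⅓)*4)))*(-18) = ((-⅔ + 4/3)²*(1 + 4*(-⅔ + 4/3)))*(-18) = ((⅔)²*(1 + 4*(⅔)))*(-18) = (4*(1 + 8/3)/9)*(-18) = ((4/9)*(11/3))*(-18) = (44/27)*(-18) = -88/3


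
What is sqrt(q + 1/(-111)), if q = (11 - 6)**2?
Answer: sqrt(307914)/111 ≈ 4.9991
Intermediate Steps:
q = 25 (q = 5**2 = 25)
sqrt(q + 1/(-111)) = sqrt(25 + 1/(-111)) = sqrt(25 - 1/111) = sqrt(2774/111) = sqrt(307914)/111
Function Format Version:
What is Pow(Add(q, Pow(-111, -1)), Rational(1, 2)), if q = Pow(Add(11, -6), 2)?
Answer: Mul(Rational(1, 111), Pow(307914, Rational(1, 2))) ≈ 4.9991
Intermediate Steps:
q = 25 (q = Pow(5, 2) = 25)
Pow(Add(q, Pow(-111, -1)), Rational(1, 2)) = Pow(Add(25, Pow(-111, -1)), Rational(1, 2)) = Pow(Add(25, Rational(-1, 111)), Rational(1, 2)) = Pow(Rational(2774, 111), Rational(1, 2)) = Mul(Rational(1, 111), Pow(307914, Rational(1, 2)))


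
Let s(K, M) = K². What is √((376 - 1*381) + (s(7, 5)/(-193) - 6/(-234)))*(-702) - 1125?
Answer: -1125 - 18*I*√296210031/193 ≈ -1125.0 - 1605.1*I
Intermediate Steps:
√((376 - 1*381) + (s(7, 5)/(-193) - 6/(-234)))*(-702) - 1125 = √((376 - 1*381) + (7²/(-193) - 6/(-234)))*(-702) - 1125 = √((376 - 381) + (49*(-1/193) - 6*(-1/234)))*(-702) - 1125 = √(-5 + (-49/193 + 1/39))*(-702) - 1125 = √(-5 - 1718/7527)*(-702) - 1125 = √(-39353/7527)*(-702) - 1125 = (I*√296210031/7527)*(-702) - 1125 = -18*I*√296210031/193 - 1125 = -1125 - 18*I*√296210031/193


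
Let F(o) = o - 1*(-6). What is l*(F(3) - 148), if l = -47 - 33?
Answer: 11120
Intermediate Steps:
l = -80
F(o) = 6 + o (F(o) = o + 6 = 6 + o)
l*(F(3) - 148) = -80*((6 + 3) - 148) = -80*(9 - 148) = -80*(-139) = 11120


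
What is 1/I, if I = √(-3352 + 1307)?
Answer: -I*√2045/2045 ≈ -0.022113*I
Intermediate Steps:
I = I*√2045 (I = √(-2045) = I*√2045 ≈ 45.222*I)
1/I = 1/(I*√2045) = -I*√2045/2045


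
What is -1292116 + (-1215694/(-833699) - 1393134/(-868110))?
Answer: -155859494726375039/120623739815 ≈ -1.2921e+6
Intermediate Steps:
-1292116 + (-1215694/(-833699) - 1393134/(-868110)) = -1292116 + (-1215694*(-1/833699) - 1393134*(-1/868110)) = -1292116 + (1215694/833699 + 232189/144685) = -1292116 + 369468423501/120623739815 = -155859494726375039/120623739815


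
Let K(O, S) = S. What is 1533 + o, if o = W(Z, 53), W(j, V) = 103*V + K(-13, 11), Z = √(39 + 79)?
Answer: 7003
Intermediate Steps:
Z = √118 ≈ 10.863
W(j, V) = 11 + 103*V (W(j, V) = 103*V + 11 = 11 + 103*V)
o = 5470 (o = 11 + 103*53 = 11 + 5459 = 5470)
1533 + o = 1533 + 5470 = 7003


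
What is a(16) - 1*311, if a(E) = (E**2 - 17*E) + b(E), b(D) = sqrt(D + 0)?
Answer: -323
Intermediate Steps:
b(D) = sqrt(D)
a(E) = sqrt(E) + E**2 - 17*E (a(E) = (E**2 - 17*E) + sqrt(E) = sqrt(E) + E**2 - 17*E)
a(16) - 1*311 = (sqrt(16) + 16**2 - 17*16) - 1*311 = (4 + 256 - 272) - 311 = -12 - 311 = -323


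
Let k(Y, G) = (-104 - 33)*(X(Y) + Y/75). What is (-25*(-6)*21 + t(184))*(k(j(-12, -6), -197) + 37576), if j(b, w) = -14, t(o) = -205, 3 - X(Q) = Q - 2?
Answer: 1546061977/15 ≈ 1.0307e+8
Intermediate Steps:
X(Q) = 5 - Q (X(Q) = 3 - (Q - 2) = 3 - (-2 + Q) = 3 + (2 - Q) = 5 - Q)
k(Y, G) = -685 + 10138*Y/75 (k(Y, G) = (-104 - 33)*((5 - Y) + Y/75) = -137*((5 - Y) + Y*(1/75)) = -137*((5 - Y) + Y/75) = -137*(5 - 74*Y/75) = -685 + 10138*Y/75)
(-25*(-6)*21 + t(184))*(k(j(-12, -6), -197) + 37576) = (-25*(-6)*21 - 205)*((-685 + (10138/75)*(-14)) + 37576) = (150*21 - 205)*((-685 - 141932/75) + 37576) = (3150 - 205)*(-193307/75 + 37576) = 2945*(2624893/75) = 1546061977/15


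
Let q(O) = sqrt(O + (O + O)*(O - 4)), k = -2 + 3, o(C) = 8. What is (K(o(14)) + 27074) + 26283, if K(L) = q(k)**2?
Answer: 53352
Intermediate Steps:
k = 1
q(O) = sqrt(O + 2*O*(-4 + O)) (q(O) = sqrt(O + (2*O)*(-4 + O)) = sqrt(O + 2*O*(-4 + O)))
K(L) = -5 (K(L) = (sqrt(1*(-7 + 2*1)))**2 = (sqrt(1*(-7 + 2)))**2 = (sqrt(1*(-5)))**2 = (sqrt(-5))**2 = (I*sqrt(5))**2 = -5)
(K(o(14)) + 27074) + 26283 = (-5 + 27074) + 26283 = 27069 + 26283 = 53352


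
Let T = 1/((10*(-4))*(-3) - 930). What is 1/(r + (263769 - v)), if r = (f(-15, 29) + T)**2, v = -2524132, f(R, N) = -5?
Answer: 656100/1829158256701 ≈ 3.5869e-7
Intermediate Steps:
T = -1/810 (T = 1/(-40*(-3) - 930) = 1/(120 - 930) = 1/(-810) = -1/810 ≈ -0.0012346)
r = 16410601/656100 (r = (-5 - 1/810)**2 = (-4051/810)**2 = 16410601/656100 ≈ 25.012)
1/(r + (263769 - v)) = 1/(16410601/656100 + (263769 - 1*(-2524132))) = 1/(16410601/656100 + (263769 + 2524132)) = 1/(16410601/656100 + 2787901) = 1/(1829158256701/656100) = 656100/1829158256701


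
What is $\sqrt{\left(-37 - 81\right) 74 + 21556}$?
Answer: $2 \sqrt{3206} \approx 113.24$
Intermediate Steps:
$\sqrt{\left(-37 - 81\right) 74 + 21556} = \sqrt{\left(-118\right) 74 + 21556} = \sqrt{-8732 + 21556} = \sqrt{12824} = 2 \sqrt{3206}$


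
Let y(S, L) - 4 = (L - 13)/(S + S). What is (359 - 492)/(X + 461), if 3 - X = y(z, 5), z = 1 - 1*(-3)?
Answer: -133/461 ≈ -0.28850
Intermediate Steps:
z = 4 (z = 1 + 3 = 4)
y(S, L) = 4 + (-13 + L)/(2*S) (y(S, L) = 4 + (L - 13)/(S + S) = 4 + (-13 + L)/((2*S)) = 4 + (-13 + L)*(1/(2*S)) = 4 + (-13 + L)/(2*S))
X = 0 (X = 3 - (-13 + 5 + 8*4)/(2*4) = 3 - (-13 + 5 + 32)/(2*4) = 3 - 24/(2*4) = 3 - 1*3 = 3 - 3 = 0)
(359 - 492)/(X + 461) = (359 - 492)/(0 + 461) = -133/461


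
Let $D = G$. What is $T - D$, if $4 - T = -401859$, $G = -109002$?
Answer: $510865$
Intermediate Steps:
$T = 401863$ ($T = 4 - -401859 = 4 + 401859 = 401863$)
$D = -109002$
$T - D = 401863 - -109002 = 401863 + 109002 = 510865$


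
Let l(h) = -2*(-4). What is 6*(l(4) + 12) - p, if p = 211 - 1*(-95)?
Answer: -186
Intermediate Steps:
p = 306 (p = 211 + 95 = 306)
l(h) = 8
6*(l(4) + 12) - p = 6*(8 + 12) - 1*306 = 6*20 - 306 = 120 - 306 = -186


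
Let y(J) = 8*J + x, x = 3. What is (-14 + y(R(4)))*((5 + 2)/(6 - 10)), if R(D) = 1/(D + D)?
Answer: 35/2 ≈ 17.500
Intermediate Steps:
R(D) = 1/(2*D)
y(J) = 3 + 8*J (y(J) = 8*J + 3 = 3 + 8*J)
(-14 + y(R(4)))*((5 + 2)/(6 - 10)) = (-14 + (3 + 8*((½)/4)))*((5 + 2)/(6 - 10)) = (-14 + (3 + 8*((½)*(¼))))*(7/(-4)) = (-14 + (3 + 8*(⅛)))*(7*(-¼)) = (-14 + (3 + 1))*(-7/4) = (-14 + 4)*(-7/4) = -10*(-7/4) = 35/2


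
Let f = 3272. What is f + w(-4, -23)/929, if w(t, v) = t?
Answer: 3039684/929 ≈ 3272.0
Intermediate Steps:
f + w(-4, -23)/929 = 3272 - 4/929 = 3039684/929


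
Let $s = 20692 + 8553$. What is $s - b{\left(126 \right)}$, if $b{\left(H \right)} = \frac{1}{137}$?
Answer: $\frac{4006564}{137} \approx 29245.0$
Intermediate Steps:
$b{\left(H \right)} = \frac{1}{137}$
$s = 29245$
$s - b{\left(126 \right)} = 29245 - \frac{1}{137} = \frac{4006564}{137}$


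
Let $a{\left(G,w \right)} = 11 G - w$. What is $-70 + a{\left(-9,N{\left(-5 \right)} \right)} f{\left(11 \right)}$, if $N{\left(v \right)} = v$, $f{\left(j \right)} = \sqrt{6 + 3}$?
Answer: $-352$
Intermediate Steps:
$f{\left(j \right)} = 3$ ($f{\left(j \right)} = \sqrt{9} = 3$)
$a{\left(G,w \right)} = - w + 11 G$
$-70 + a{\left(-9,N{\left(-5 \right)} \right)} f{\left(11 \right)} = -70 + \left(\left(-1\right) \left(-5\right) + 11 \left(-9\right)\right) 3 = -70 + \left(5 - 99\right) 3 = -70 - 282 = -352$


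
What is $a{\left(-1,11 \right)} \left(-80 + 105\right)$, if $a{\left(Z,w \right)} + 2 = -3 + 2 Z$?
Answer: $-175$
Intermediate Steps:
$a{\left(Z,w \right)} = -5 + 2 Z$ ($a{\left(Z,w \right)} = -2 + \left(-3 + 2 Z\right) = -5 + 2 Z$)
$a{\left(-1,11 \right)} \left(-80 + 105\right) = \left(-5 + 2 \left(-1\right)\right) \left(-80 + 105\right) = \left(-5 - 2\right) 25 = \left(-7\right) 25 = -175$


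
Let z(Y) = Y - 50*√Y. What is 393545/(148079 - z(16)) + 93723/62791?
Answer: 38606737244/9309582033 ≈ 4.1470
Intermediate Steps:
z(Y) = Y - 50*√Y
393545/(148079 - z(16)) + 93723/62791 = 393545/(148079 - (16 - 50*√16)) + 93723/62791 = 393545/(148079 - (16 - 50*4)) + 93723*(1/62791) = 393545/(148079 - (16 - 200)) + 93723/62791 = 393545/(148079 - 1*(-184)) + 93723/62791 = 393545/(148079 + 184) + 93723/62791 = 393545/148263 + 93723/62791 = 38606737244/9309582033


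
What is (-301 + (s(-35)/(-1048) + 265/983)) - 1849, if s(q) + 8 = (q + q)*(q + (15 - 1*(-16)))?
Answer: -276860657/128773 ≈ -2150.0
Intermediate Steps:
s(q) = -8 + 2*q*(31 + q) (s(q) = -8 + (q + q)*(q + (15 - 1*(-16))) = -8 + (2*q)*(q + (15 + 16)) = -8 + (2*q)*(q + 31) = -8 + (2*q)*(31 + q) = -8 + 2*q*(31 + q))
(-301 + (s(-35)/(-1048) + 265/983)) - 1849 = (-301 + ((-8 + 2*(-35)² + 62*(-35))/(-1048) + 265/983)) - 1849 = (-301 + ((-8 + 2*1225 - 2170)*(-1/1048) + 265*(1/983))) - 1849 = (-301 + ((-8 + 2450 - 2170)*(-1/1048) + 265/983)) - 1849 = (-301 + (272*(-1/1048) + 265/983)) - 1849 = (-301 + (-34/131 + 265/983)) - 1849 = (-301 + 1293/128773) - 1849 = -38759380/128773 - 1849 = -276860657/128773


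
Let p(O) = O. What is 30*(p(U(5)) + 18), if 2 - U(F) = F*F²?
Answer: -3150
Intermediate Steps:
U(F) = 2 - F³ (U(F) = 2 - F*F² = 2 - F³)
30*(p(U(5)) + 18) = 30*((2 - 1*5³) + 18) = 30*((2 - 1*125) + 18) = 30*((2 - 125) + 18) = 30*(-123 + 18) = 30*(-105) = -3150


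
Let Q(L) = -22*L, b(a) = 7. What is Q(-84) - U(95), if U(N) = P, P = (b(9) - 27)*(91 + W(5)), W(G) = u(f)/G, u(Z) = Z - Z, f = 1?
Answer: 3668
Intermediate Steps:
u(Z) = 0
W(G) = 0 (W(G) = 0/G = 0)
P = -1820 (P = (7 - 27)*(91 + 0) = -20*91 = -1820)
U(N) = -1820
Q(-84) - U(95) = -22*(-84) - 1*(-1820) = 1848 + 1820 = 3668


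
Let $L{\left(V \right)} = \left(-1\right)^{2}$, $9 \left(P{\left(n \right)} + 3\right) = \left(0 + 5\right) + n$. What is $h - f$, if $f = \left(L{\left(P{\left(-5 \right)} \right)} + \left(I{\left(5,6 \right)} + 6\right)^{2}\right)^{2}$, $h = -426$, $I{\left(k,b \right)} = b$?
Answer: $-21451$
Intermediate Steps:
$P{\left(n \right)} = - \frac{22}{9} + \frac{n}{9}$ ($P{\left(n \right)} = -3 + \frac{\left(0 + 5\right) + n}{9} = -3 + \frac{5 + n}{9} = -3 + \left(\frac{5}{9} + \frac{n}{9}\right) = - \frac{22}{9} + \frac{n}{9}$)
$L{\left(V \right)} = 1$
$f = 21025$ ($f = \left(1 + \left(6 + 6\right)^{2}\right)^{2} = \left(1 + 12^{2}\right)^{2} = \left(1 + 144\right)^{2} = 145^{2} = 21025$)
$h - f = -426 - 21025 = -21451$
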